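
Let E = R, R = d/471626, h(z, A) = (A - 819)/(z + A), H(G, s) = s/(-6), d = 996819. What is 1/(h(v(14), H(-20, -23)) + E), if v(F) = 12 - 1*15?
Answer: -2358130/2301738671 ≈ -0.0010245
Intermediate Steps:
H(G, s) = -s/6 (H(G, s) = s*(-1/6) = -s/6)
v(F) = -3 (v(F) = 12 - 15 = -3)
h(z, A) = (-819 + A)/(A + z)
R = 996819/471626 ≈ 2.1136
E = 996819/471626 ≈ 2.1136
1/(h(v(14), H(-20, -23)) + E) = 1/((-819 - 1/6*(-23))/(-1/6*(-23) - 3) + 996819/471626) = 1/((-819 + 23/6)/(23/6 - 3) + 996819/471626) = 1/(-4891/6/(5/6) + 996819/471626) = 1/((6/5)*(-4891/6) + 996819/471626) = 1/(-4891/5 + 996819/471626) = 1/(-2301738671/2358130) = -2358130/2301738671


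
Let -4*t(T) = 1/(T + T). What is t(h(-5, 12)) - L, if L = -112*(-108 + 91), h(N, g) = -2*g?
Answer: -365567/192 ≈ -1904.0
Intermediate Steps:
t(T) = -1/(8*T) (t(T) = -1/(4*(T + T)) = -1/(2*T)/4 = -1/(8*T))
L = 1904 (L = -112*(-17) = 1904)
t(h(-5, 12)) - L = -1/(8*((-2*12))) - 1*1904 = -1/8/(-24) - 1904 = -1/8*(-1/24) - 1904 = 1/192 - 1904 = -365567/192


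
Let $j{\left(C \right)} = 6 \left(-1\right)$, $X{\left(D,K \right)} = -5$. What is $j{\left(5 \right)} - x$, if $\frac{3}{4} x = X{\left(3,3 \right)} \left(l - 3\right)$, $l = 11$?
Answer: $\frac{142}{3} \approx 47.333$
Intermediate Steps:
$x = - \frac{160}{3}$ ($x = \frac{4 \left(- 5 \left(11 - 3\right)\right)}{3} = \frac{4 \left(\left(-5\right) 8\right)}{3} = \frac{4}{3} \left(-40\right) = - \frac{160}{3} \approx -53.333$)
$j{\left(C \right)} = -6$
$j{\left(5 \right)} - x = -6 - - \frac{160}{3} = -6 + \frac{160}{3} = \frac{142}{3}$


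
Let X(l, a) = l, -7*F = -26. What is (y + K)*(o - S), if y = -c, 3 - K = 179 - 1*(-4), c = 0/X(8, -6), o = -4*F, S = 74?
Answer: 111960/7 ≈ 15994.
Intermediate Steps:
F = 26/7 (F = -⅐*(-26) = 26/7 ≈ 3.7143)
o = -104/7 (o = -4*26/7 = -104/7 ≈ -14.857)
c = 0 (c = 0/8 = 0*(⅛) = 0)
K = -180 (K = 3 - (179 - 1*(-4)) = 3 - (179 + 4) = 3 - 1*183 = 3 - 183 = -180)
y = 0 (y = -1*0 = 0)
(y + K)*(o - S) = (0 - 180)*(-104/7 - 1*74) = -180*(-104/7 - 74) = -180*(-622/7) = 111960/7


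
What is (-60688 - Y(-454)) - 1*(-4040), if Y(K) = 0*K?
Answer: -56648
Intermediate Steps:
Y(K) = 0
(-60688 - Y(-454)) - 1*(-4040) = (-60688 - 1*0) - 1*(-4040) = (-60688 + 0) + 4040 = -60688 + 4040 = -56648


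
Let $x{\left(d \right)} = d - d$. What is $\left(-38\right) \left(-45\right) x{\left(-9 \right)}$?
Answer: $0$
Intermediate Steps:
$x{\left(d \right)} = 0$
$\left(-38\right) \left(-45\right) x{\left(-9 \right)} = \left(-38\right) \left(-45\right) 0 = 1710 \cdot 0 = 0$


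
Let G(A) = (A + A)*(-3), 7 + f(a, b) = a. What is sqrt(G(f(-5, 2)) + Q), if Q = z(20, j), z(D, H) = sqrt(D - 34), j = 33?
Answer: sqrt(72 + I*sqrt(14)) ≈ 8.4881 + 0.2204*I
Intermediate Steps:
f(a, b) = -7 + a
G(A) = -6*A (G(A) = (2*A)*(-3) = -6*A)
z(D, H) = sqrt(-34 + D)
Q = I*sqrt(14) (Q = sqrt(-34 + 20) = sqrt(-14) = I*sqrt(14) ≈ 3.7417*I)
sqrt(G(f(-5, 2)) + Q) = sqrt(-6*(-7 - 5) + I*sqrt(14)) = sqrt(-6*(-12) + I*sqrt(14)) = sqrt(72 + I*sqrt(14))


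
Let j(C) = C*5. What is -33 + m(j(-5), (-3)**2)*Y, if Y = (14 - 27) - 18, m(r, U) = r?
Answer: 742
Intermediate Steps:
j(C) = 5*C
Y = -31 (Y = -13 - 18 = -31)
-33 + m(j(-5), (-3)**2)*Y = -33 + (5*(-5))*(-31) = -33 - 25*(-31) = -33 + 775 = 742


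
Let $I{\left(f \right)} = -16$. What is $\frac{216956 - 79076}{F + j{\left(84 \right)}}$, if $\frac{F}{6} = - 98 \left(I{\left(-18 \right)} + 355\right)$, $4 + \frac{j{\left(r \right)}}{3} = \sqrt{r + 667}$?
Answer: $- \frac{1017983360}{1471778651} - \frac{15320 \sqrt{751}}{1471778651} \approx -0.69195$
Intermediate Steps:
$j{\left(r \right)} = -12 + 3 \sqrt{667 + r}$ ($j{\left(r \right)} = -12 + 3 \sqrt{r + 667} = -12 + 3 \sqrt{667 + r}$)
$F = -199332$ ($F = 6 \left(- 98 \left(-16 + 355\right)\right) = 6 \left(\left(-98\right) 339\right) = 6 \left(-33222\right) = -199332$)
$\frac{216956 - 79076}{F + j{\left(84 \right)}} = \frac{216956 - 79076}{-199332 - \left(12 - 3 \sqrt{667 + 84}\right)} = \frac{137880}{-199332 - \left(12 - 3 \sqrt{751}\right)} = \frac{137880}{-199344 + 3 \sqrt{751}}$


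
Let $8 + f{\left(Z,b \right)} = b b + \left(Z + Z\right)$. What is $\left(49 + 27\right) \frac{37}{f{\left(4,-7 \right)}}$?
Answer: $\frac{2812}{49} \approx 57.388$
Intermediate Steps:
$f{\left(Z,b \right)} = -8 + b^{2} + 2 Z$ ($f{\left(Z,b \right)} = -8 + \left(b b + \left(Z + Z\right)\right) = -8 + \left(b^{2} + 2 Z\right) = -8 + b^{2} + 2 Z$)
$\left(49 + 27\right) \frac{37}{f{\left(4,-7 \right)}} = \left(49 + 27\right) \frac{37}{-8 + \left(-7\right)^{2} + 2 \cdot 4} = 76 \frac{37}{-8 + 49 + 8} = 76 \cdot \frac{37}{49} = \frac{2812}{49}$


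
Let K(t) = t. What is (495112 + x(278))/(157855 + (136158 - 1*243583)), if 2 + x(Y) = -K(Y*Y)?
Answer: 208913/25215 ≈ 8.2853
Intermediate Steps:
x(Y) = -2 - Y**2 (x(Y) = -2 - Y*Y = -2 - Y**2)
(495112 + x(278))/(157855 + (136158 - 1*243583)) = (495112 + (-2 - 1*278**2))/(157855 + (136158 - 1*243583)) = (495112 + (-2 - 1*77284))/(157855 + (136158 - 243583)) = (495112 + (-2 - 77284))/(157855 - 107425) = (495112 - 77286)/50430 = 417826*(1/50430) = 208913/25215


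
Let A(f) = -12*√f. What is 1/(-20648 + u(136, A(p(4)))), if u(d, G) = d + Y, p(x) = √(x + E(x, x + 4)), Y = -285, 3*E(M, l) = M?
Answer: -1/20797 ≈ -4.8084e-5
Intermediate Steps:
E(M, l) = M/3
p(x) = 2*√3*√x/3 (p(x) = √(x + x/3) = √(4*x/3) = 2*√3*√x/3)
u(d, G) = -285 + d (u(d, G) = d - 285 = -285 + d)
1/(-20648 + u(136, A(p(4)))) = 1/(-20648 + (-285 + 136)) = 1/(-20648 - 149) = 1/(-20797) = -1/20797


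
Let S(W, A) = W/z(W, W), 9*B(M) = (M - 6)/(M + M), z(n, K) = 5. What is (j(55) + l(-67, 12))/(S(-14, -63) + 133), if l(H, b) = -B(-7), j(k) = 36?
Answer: 22615/82026 ≈ 0.27571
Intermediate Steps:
B(M) = (-6 + M)/(18*M) (B(M) = ((M - 6)/(M + M))/9 = ((-6 + M)/((2*M)))/9 = ((-6 + M)*(1/(2*M)))/9 = ((-6 + M)/(2*M))/9 = (-6 + M)/(18*M))
S(W, A) = W/5
l(H, b) = -13/126 (l(H, b) = -(-6 - 7)/(18*(-7)) = -(-1)*(-13)/(18*7) = -1*13/126 = -13/126)
(j(55) + l(-67, 12))/(S(-14, -63) + 133) = (36 - 13/126)/((⅕)*(-14) + 133) = 4523/(126*(-14/5 + 133)) = 4523/(126*(651/5)) = (4523/126)*(5/651) = 22615/82026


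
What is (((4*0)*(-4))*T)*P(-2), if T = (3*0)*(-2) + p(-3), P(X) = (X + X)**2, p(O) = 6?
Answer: 0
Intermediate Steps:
P(X) = 4*X**2 (P(X) = (2*X)**2 = 4*X**2)
T = 6 (T = (3*0)*(-2) + 6 = 0*(-2) + 6 = 0 + 6 = 6)
(((4*0)*(-4))*T)*P(-2) = (((4*0)*(-4))*6)*(4*(-2)**2) = ((0*(-4))*6)*(4*4) = (0*6)*16 = 0*16 = 0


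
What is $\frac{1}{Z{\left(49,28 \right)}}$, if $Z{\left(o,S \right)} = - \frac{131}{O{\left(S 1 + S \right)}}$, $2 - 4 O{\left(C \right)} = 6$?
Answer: $\frac{1}{131} \approx 0.0076336$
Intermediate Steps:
$O{\left(C \right)} = -1$ ($O{\left(C \right)} = \frac{1}{2} - \frac{3}{2} = -1$)
$Z{\left(o,S \right)} = 131$ ($Z{\left(o,S \right)} = - \frac{131}{-1} = \left(-131\right) \left(-1\right) = 131$)
$\frac{1}{Z{\left(49,28 \right)}} = \frac{1}{131}$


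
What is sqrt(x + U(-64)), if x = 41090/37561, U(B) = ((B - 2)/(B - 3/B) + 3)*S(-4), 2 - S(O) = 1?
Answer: sqrt(121152664199306669)/153737173 ≈ 2.2641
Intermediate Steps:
S(O) = 1 (S(O) = 2 - 1*1 = 2 - 1 = 1)
U(B) = 3 + (-2 + B)/(B - 3/B) (U(B) = ((B - 2)/(B - 3/B) + 3)*1 = ((-2 + B)/(B - 3/B) + 3)*1 = (3 + (-2 + B)/(B - 3/B))*1 = 3 + (-2 + B)/(B - 3/B))
x = 41090/37561 (x = 41090*(1/37561) = 41090/37561 ≈ 1.0940)
sqrt(x + U(-64)) = sqrt(41090/37561 + (-9 - 2*(-64) + 4*(-64)**2)/(-3 + (-64)**2)) = sqrt(41090/37561 + (-9 + 128 + 4*4096)/(-3 + 4096)) = sqrt(41090/37561 + (-9 + 128 + 16384)/4093) = sqrt(41090/37561 + (1/4093)*16503) = sqrt(41090/37561 + 16503/4093) = sqrt(788050553/153737173) = sqrt(121152664199306669)/153737173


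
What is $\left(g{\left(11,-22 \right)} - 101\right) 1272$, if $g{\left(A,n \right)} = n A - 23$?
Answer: $-465552$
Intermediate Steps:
$g{\left(A,n \right)} = -23 + A n$ ($g{\left(A,n \right)} = A n - 23 = -23 + A n$)
$\left(g{\left(11,-22 \right)} - 101\right) 1272 = \left(\left(-23 + 11 \left(-22\right)\right) - 101\right) 1272 = \left(\left(-23 - 242\right) - 101\right) 1272 = \left(-265 - 101\right) 1272 = \left(-366\right) 1272 = -465552$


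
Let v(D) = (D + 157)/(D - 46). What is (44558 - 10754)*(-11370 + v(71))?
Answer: -9601079688/25 ≈ -3.8404e+8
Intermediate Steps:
v(D) = (157 + D)/(-46 + D)
(44558 - 10754)*(-11370 + v(71)) = (44558 - 10754)*(-11370 + (157 + 71)/(-46 + 71)) = 33804*(-11370 + 228/25) = 33804*(-284022/25) = -9601079688/25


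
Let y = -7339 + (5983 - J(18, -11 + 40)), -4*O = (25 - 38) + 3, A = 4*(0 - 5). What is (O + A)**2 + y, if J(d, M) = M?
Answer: -4315/4 ≈ -1078.8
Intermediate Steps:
A = -20 (A = 4*(-5) = -20)
O = 5/2 (O = -((25 - 38) + 3)/4 = -(-13 + 3)/4 = -1/4*(-10) = 5/2 ≈ 2.5000)
y = -1385 (y = -7339 + (5983 - (-11 + 40)) = -7339 + (5983 - 1*29) = -7339 + (5983 - 29) = -7339 + 5954 = -1385)
(O + A)**2 + y = (5/2 - 20)**2 - 1385 = (-35/2)**2 - 1385 = 1225/4 - 1385 = -4315/4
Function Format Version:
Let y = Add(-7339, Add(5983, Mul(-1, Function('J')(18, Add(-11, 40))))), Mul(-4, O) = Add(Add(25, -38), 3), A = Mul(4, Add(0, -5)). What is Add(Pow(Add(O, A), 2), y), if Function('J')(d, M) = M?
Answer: Rational(-4315, 4) ≈ -1078.8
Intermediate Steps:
A = -20 (A = Mul(4, -5) = -20)
O = Rational(5, 2) (O = Mul(Rational(-1, 4), Add(Add(25, -38), 3)) = Mul(Rational(-1, 4), Add(-13, 3)) = Mul(Rational(-1, 4), -10) = Rational(5, 2) ≈ 2.5000)
y = -1385 (y = Add(-7339, Add(5983, Mul(-1, Add(-11, 40)))) = Add(-7339, Add(5983, Mul(-1, 29))) = Add(-7339, Add(5983, -29)) = Add(-7339, 5954) = -1385)
Add(Pow(Add(O, A), 2), y) = Add(Pow(Add(Rational(5, 2), -20), 2), -1385) = Add(Pow(Rational(-35, 2), 2), -1385) = Add(Rational(1225, 4), -1385) = Rational(-4315, 4)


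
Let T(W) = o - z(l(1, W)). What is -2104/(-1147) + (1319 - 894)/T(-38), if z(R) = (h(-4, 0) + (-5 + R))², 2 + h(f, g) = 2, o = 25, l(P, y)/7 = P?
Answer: 531659/24087 ≈ 22.072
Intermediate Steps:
l(P, y) = 7*P
h(f, g) = 0 (h(f, g) = -2 + 2 = 0)
z(R) = (-5 + R)² (z(R) = (0 + (-5 + R))² = (-5 + R)²)
T(W) = 21 (T(W) = 25 - (-5 + 7*1)² = 25 - (-5 + 7)² = 25 - 1*2² = 25 - 1*4 = 25 - 4 = 21)
-2104/(-1147) + (1319 - 894)/T(-38) = -2104/(-1147) + (1319 - 894)/21 = -2104*(-1/1147) + 425*(1/21) = 2104/1147 + 425/21 = 531659/24087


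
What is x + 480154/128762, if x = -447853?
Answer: -28832983916/64381 ≈ -4.4785e+5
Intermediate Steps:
x + 480154/128762 = -447853 + 480154/128762 = -447853 + 480154*(1/128762) = -447853 + 240077/64381 = -28832983916/64381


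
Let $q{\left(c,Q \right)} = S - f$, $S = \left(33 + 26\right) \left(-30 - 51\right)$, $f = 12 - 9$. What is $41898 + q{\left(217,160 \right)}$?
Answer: $37116$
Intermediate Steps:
$f = 3$ ($f = 12 - 9 = 3$)
$S = -4779$ ($S = 59 \left(-81\right) = -4779$)
$q{\left(c,Q \right)} = -4782$ ($q{\left(c,Q \right)} = -4779 - 3 = -4782$)
$41898 + q{\left(217,160 \right)} = 41898 - 4782 = 37116$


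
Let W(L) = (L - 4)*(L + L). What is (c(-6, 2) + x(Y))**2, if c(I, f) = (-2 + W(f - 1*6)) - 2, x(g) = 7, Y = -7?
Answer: 4489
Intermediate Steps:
W(L) = 2*L*(-4 + L) (W(L) = (-4 + L)*(2*L) = 2*L*(-4 + L))
c(I, f) = -4 + 2*(-10 + f)*(-6 + f) (c(I, f) = (-2 + 2*(f - 1*6)*(-4 + (f - 1*6))) - 2 = (-2 + 2*(f - 6)*(-4 + (f - 6))) - 2 = (-2 + 2*(-6 + f)*(-4 + (-6 + f))) - 2 = (-2 + 2*(-6 + f)*(-10 + f)) - 2 = (-2 + 2*(-10 + f)*(-6 + f)) - 2 = -4 + 2*(-10 + f)*(-6 + f))
(c(-6, 2) + x(Y))**2 = ((-4 + 2*(-10 + 2)*(-6 + 2)) + 7)**2 = ((-4 + 2*(-8)*(-4)) + 7)**2 = ((-4 + 64) + 7)**2 = (60 + 7)**2 = 67**2 = 4489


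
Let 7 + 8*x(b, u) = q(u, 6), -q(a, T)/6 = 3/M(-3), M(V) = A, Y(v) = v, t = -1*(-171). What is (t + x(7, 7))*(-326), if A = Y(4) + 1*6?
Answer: -276937/5 ≈ -55387.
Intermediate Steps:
t = 171
A = 10 (A = 4 + 1*6 = 4 + 6 = 10)
M(V) = 10
q(a, T) = -9/5 (q(a, T) = -18/10 = -6*3/10 = -9/5)
x(b, u) = -11/10 (x(b, u) = -7/8 + (1/8)*(-9/5) = -7/8 - 9/40 = -11/10)
(t + x(7, 7))*(-326) = (171 - 11/10)*(-326) = (1699/10)*(-326) = -276937/5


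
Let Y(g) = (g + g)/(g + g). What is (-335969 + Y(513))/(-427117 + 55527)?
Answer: 167984/185795 ≈ 0.90414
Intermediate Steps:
Y(g) = 1 (Y(g) = (2*g)/((2*g)) = (2*g)*(1/(2*g)) = 1)
(-335969 + Y(513))/(-427117 + 55527) = (-335969 + 1)/(-427117 + 55527) = -335968/(-371590) = -335968*(-1/371590) = 167984/185795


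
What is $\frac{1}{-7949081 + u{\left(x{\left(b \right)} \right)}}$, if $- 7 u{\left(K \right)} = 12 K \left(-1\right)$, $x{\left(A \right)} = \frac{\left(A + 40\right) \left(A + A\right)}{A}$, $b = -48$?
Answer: $- \frac{7}{55643759} \approx -1.258 \cdot 10^{-7}$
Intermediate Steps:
$x{\left(A \right)} = 80 + 2 A$ ($x{\left(A \right)} = \frac{\left(40 + A\right) 2 A}{A} = \frac{2 A \left(40 + A\right)}{A} = 80 + 2 A$)
$u{\left(K \right)} = \frac{12 K}{7}$ ($u{\left(K \right)} = - \frac{12 K \left(-1\right)}{7} = - \frac{\left(-12\right) K}{7} = \frac{12 K}{7}$)
$\frac{1}{-7949081 + u{\left(x{\left(b \right)} \right)}} = \frac{1}{-7949081 + \frac{12 \left(80 + 2 \left(-48\right)\right)}{7}} = \frac{1}{-7949081 + \frac{12 \left(80 - 96\right)}{7}} = \frac{1}{-7949081 + \frac{12}{7} \left(-16\right)} = \frac{1}{-7949081 - \frac{192}{7}} = \frac{1}{- \frac{55643759}{7}} = - \frac{7}{55643759}$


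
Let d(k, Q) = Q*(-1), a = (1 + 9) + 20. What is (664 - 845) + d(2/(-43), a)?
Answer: -211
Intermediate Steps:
a = 30 (a = 10 + 20 = 30)
d(k, Q) = -Q
(664 - 845) + d(2/(-43), a) = (664 - 845) - 1*30 = -181 - 30 = -211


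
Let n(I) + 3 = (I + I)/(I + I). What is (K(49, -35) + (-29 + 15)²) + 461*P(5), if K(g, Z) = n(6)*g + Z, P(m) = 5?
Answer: 2368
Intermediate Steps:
n(I) = -2 (n(I) = -3 + (I + I)/(I + I) = -3 + (2*I)/((2*I)) = -3 + (2*I)*(1/(2*I)) = -3 + 1 = -2)
K(g, Z) = Z - 2*g (K(g, Z) = -2*g + Z = Z - 2*g)
(K(49, -35) + (-29 + 15)²) + 461*P(5) = ((-35 - 2*49) + (-29 + 15)²) + 461*5 = ((-35 - 98) + (-14)²) + 2305 = (-133 + 196) + 2305 = 63 + 2305 = 2368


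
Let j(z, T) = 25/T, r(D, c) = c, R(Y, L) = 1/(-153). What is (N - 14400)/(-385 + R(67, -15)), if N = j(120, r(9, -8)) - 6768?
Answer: 25913457/471248 ≈ 54.989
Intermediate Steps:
R(Y, L) = -1/153
N = -54169/8 (N = 25/(-8) - 6768 = 25*(-1/8) - 6768 = -25/8 - 6768 = -54169/8 ≈ -6771.1)
(N - 14400)/(-385 + R(67, -15)) = (-54169/8 - 14400)/(-385 - 1/153) = -169369/(8*(-58906/153)) = -169369/8*(-153/58906) = 25913457/471248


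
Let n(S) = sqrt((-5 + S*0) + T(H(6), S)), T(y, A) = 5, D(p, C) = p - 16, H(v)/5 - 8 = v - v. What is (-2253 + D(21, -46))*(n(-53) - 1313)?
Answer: 2951624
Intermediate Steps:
H(v) = 40 (H(v) = 40 + 5*(v - v) = 40 + 5*0 = 40 + 0 = 40)
D(p, C) = -16 + p
n(S) = 0 (n(S) = sqrt((-5 + S*0) + 5) = sqrt((-5 + 0) + 5) = sqrt(-5 + 5) = sqrt(0) = 0)
(-2253 + D(21, -46))*(n(-53) - 1313) = (-2253 + (-16 + 21))*(0 - 1313) = (-2253 + 5)*(-1313) = -2248*(-1313) = 2951624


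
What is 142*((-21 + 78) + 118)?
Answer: 24850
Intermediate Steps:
142*((-21 + 78) + 118) = 142*(57 + 118) = 142*175 = 24850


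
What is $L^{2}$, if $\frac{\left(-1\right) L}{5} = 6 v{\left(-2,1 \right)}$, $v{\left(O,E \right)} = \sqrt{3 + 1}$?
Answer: $3600$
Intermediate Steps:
$v{\left(O,E \right)} = 2$ ($v{\left(O,E \right)} = \sqrt{4} = 2$)
$L = -60$ ($L = - 5 \cdot 6 \cdot 2 = \left(-5\right) 12 = -60$)
$L^{2} = \left(-60\right)^{2} = 3600$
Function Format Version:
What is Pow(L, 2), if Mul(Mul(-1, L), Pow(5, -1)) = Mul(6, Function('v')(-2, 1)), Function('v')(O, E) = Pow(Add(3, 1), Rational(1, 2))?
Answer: 3600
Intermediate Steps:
Function('v')(O, E) = 2 (Function('v')(O, E) = Pow(4, Rational(1, 2)) = 2)
L = -60 (L = Mul(-5, Mul(6, 2)) = Mul(-5, 12) = -60)
Pow(L, 2) = Pow(-60, 2) = 3600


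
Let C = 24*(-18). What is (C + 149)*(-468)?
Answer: 132444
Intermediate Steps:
C = -432
(C + 149)*(-468) = (-432 + 149)*(-468) = -283*(-468) = 132444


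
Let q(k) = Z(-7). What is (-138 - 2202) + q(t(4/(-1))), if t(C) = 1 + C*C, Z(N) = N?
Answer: -2347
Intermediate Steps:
t(C) = 1 + C²
q(k) = -7
(-138 - 2202) + q(t(4/(-1))) = (-138 - 2202) - 7 = -2340 - 7 = -2347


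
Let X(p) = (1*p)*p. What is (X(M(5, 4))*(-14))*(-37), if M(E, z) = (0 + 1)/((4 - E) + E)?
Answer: 259/8 ≈ 32.375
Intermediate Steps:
M(E, z) = ¼ (M(E, z) = 1/4 = 1*(¼) = ¼)
X(p) = p² (X(p) = p*p = p²)
(X(M(5, 4))*(-14))*(-37) = ((¼)²*(-14))*(-37) = ((1/16)*(-14))*(-37) = -7/8*(-37) = 259/8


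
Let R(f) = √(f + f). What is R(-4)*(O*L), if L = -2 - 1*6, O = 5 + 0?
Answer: -80*I*√2 ≈ -113.14*I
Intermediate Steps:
R(f) = √2*√f (R(f) = √(2*f) = √2*√f)
O = 5
L = -8 (L = -2 - 6 = -8)
R(-4)*(O*L) = (√2*√(-4))*(5*(-8)) = (√2*(2*I))*(-40) = (2*I*√2)*(-40) = -80*I*√2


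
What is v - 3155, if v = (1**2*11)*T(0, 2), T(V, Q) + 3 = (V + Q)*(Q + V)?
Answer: -3144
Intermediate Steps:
T(V, Q) = -3 + (Q + V)**2 (T(V, Q) = -3 + (V + Q)*(Q + V) = -3 + (Q + V)*(Q + V) = -3 + (Q + V)**2)
v = 11 (v = (1**2*11)*(-3 + (2 + 0)**2) = (1*11)*(-3 + 2**2) = 11*(-3 + 4) = 11*1 = 11)
v - 3155 = 11 - 3155 = -3144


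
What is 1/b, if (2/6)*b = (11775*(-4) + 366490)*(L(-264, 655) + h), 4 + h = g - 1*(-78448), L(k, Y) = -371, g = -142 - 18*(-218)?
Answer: 1/78431005350 ≈ 1.2750e-11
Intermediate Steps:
g = 3782 (g = -142 + 3924 = 3782)
h = 82226 (h = -4 + (3782 - 1*(-78448)) = -4 + (3782 + 78448) = -4 + 82230 = 82226)
b = 78431005350 (b = 3*((11775*(-4) + 366490)*(-371 + 82226)) = 3*((-47100 + 366490)*81855) = 3*(319390*81855) = 3*26143668450 = 78431005350)
1/b = 1/78431005350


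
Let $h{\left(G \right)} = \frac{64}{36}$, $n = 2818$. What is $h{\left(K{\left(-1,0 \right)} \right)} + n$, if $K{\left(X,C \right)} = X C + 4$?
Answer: $\frac{25378}{9} \approx 2819.8$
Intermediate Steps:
$K{\left(X,C \right)} = 4 + C X$ ($K{\left(X,C \right)} = C X + 4 = 4 + C X$)
$h{\left(G \right)} = \frac{16}{9}$ ($h{\left(G \right)} = 64 \cdot \frac{1}{36} = \frac{16}{9}$)
$h{\left(K{\left(-1,0 \right)} \right)} + n = \frac{16}{9} + 2818 = \frac{25378}{9}$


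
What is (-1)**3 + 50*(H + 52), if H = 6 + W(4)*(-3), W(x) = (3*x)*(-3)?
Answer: 8299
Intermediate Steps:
W(x) = -9*x
H = 114 (H = 6 - 9*4*(-3) = 6 - 36*(-3) = 6 + 108 = 114)
(-1)**3 + 50*(H + 52) = (-1)**3 + 50*(114 + 52) = -1 + 50*166 = -1 + 8300 = 8299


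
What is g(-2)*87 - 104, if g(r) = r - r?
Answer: -104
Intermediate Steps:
g(r) = 0
g(-2)*87 - 104 = 0*87 - 104 = 0 - 104 = -104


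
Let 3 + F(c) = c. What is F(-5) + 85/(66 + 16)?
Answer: -571/82 ≈ -6.9634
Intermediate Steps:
F(c) = -3 + c
F(-5) + 85/(66 + 16) = (-3 - 5) + 85/(66 + 16) = -8 + 85/82 = -571/82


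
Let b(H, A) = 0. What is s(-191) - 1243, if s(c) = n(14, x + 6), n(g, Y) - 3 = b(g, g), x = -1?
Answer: -1240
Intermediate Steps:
n(g, Y) = 3 (n(g, Y) = 3 + 0 = 3)
s(c) = 3
s(-191) - 1243 = 3 - 1243 = -1240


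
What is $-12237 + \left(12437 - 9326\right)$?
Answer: $-9126$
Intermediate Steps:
$-12237 + \left(12437 - 9326\right) = -12237 + 3111 = -9126$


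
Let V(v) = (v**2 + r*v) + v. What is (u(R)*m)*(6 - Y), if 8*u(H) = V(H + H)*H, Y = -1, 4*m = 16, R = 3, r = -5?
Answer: 126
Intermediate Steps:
m = 4 (m = (1/4)*16 = 4)
V(v) = v**2 - 4*v (V(v) = (v**2 - 5*v) + v = v**2 - 4*v)
u(H) = H**2*(-4 + 2*H)/4 (u(H) = (((H + H)*(-4 + (H + H)))*H)/8 = (((2*H)*(-4 + 2*H))*H)/8 = ((2*H*(-4 + 2*H))*H)/8 = (2*H**2*(-4 + 2*H))/8 = H**2*(-4 + 2*H)/4)
(u(R)*m)*(6 - Y) = (((1/2)*3**2*(-2 + 3))*4)*(6 - 1*(-1)) = (((1/2)*9*1)*4)*(6 + 1) = ((9/2)*4)*7 = 18*7 = 126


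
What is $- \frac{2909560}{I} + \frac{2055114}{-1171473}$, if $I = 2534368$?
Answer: $- \frac{359036922493}{123705986836} \approx -2.9023$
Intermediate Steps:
$- \frac{2909560}{I} + \frac{2055114}{-1171473} = - \frac{2909560}{2534368} + \frac{2055114}{-1171473} = \left(-2909560\right) \frac{1}{2534368} + 2055114 \left(- \frac{1}{1171473}\right) = - \frac{363695}{316796} - \frac{685038}{390491} = - \frac{359036922493}{123705986836}$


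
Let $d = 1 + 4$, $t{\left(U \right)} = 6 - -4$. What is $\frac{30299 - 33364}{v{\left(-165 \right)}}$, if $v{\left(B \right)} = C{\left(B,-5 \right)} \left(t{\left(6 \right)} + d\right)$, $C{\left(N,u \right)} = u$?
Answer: $\frac{613}{15} \approx 40.867$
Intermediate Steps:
$t{\left(U \right)} = 10$ ($t{\left(U \right)} = 6 + 4 = 10$)
$d = 5$
$v{\left(B \right)} = -75$ ($v{\left(B \right)} = - 5 \left(10 + 5\right) = \left(-5\right) 15 = -75$)
$\frac{30299 - 33364}{v{\left(-165 \right)}} = \frac{30299 - 33364}{-75} = \left(-3065\right) \left(- \frac{1}{75}\right) = \frac{613}{15}$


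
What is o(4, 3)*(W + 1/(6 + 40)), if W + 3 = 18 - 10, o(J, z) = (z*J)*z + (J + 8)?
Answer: 5544/23 ≈ 241.04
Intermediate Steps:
o(J, z) = 8 + J + J*z**2 (o(J, z) = (J*z)*z + (8 + J) = J*z**2 + (8 + J) = 8 + J + J*z**2)
W = 5 (W = -3 + (18 - 10) = -3 + 8 = 5)
o(4, 3)*(W + 1/(6 + 40)) = (8 + 4 + 4*3**2)*(5 + 1/(6 + 40)) = (8 + 4 + 4*9)*(5 + 1/46) = (8 + 4 + 36)*(5 + 1/46) = 48*(231/46) = 5544/23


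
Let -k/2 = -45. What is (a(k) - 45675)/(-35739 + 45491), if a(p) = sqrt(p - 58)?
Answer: -45675/9752 + sqrt(2)/2438 ≈ -4.6831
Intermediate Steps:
k = 90 (k = -2*(-45) = 90)
a(p) = sqrt(-58 + p)
(a(k) - 45675)/(-35739 + 45491) = (sqrt(-58 + 90) - 45675)/(-35739 + 45491) = (sqrt(32) - 45675)/9752 = (4*sqrt(2) - 45675)*(1/9752) = (-45675 + 4*sqrt(2))*(1/9752) = -45675/9752 + sqrt(2)/2438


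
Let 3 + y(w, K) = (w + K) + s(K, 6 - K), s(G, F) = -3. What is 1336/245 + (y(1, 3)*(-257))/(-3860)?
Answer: 503103/94570 ≈ 5.3199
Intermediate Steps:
y(w, K) = -6 + K + w (y(w, K) = -3 + ((w + K) - 3) = -3 + ((K + w) - 3) = -3 + (-3 + K + w) = -6 + K + w)
1336/245 + (y(1, 3)*(-257))/(-3860) = 1336/245 + ((-6 + 3 + 1)*(-257))/(-3860) = 1336*(1/245) - 2*(-257)*(-1/3860) = 1336/245 + 514*(-1/3860) = 1336/245 - 257/1930 = 503103/94570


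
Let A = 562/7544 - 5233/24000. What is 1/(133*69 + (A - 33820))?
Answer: -22632000/557723624719 ≈ -4.0579e-5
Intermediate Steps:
A = -3248719/22632000 (A = 562*(1/7544) - 5233*1/24000 = 281/3772 - 5233/24000 = -3248719/22632000 ≈ -0.14355)
1/(133*69 + (A - 33820)) = 1/(133*69 + (-3248719/22632000 - 33820)) = 1/(9177 - 765417488719/22632000) = 1/(-557723624719/22632000) = -22632000/557723624719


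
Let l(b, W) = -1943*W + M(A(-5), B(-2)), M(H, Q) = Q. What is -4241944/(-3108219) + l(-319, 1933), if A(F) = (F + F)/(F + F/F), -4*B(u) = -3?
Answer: -46695605613011/12432876 ≈ -3.7558e+6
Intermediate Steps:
B(u) = ¾ (B(u) = -¼*(-3) = ¾)
A(F) = 2*F/(1 + F) (A(F) = (2*F)/(F + 1) = (2*F)/(1 + F) = 2*F/(1 + F))
l(b, W) = ¾ - 1943*W (l(b, W) = -1943*W + ¾ = ¾ - 1943*W)
-4241944/(-3108219) + l(-319, 1933) = -4241944/(-3108219) + (¾ - 1943*1933) = -4241944*(-1/3108219) + (¾ - 3755819) = 4241944/3108219 - 15023273/4 = -46695605613011/12432876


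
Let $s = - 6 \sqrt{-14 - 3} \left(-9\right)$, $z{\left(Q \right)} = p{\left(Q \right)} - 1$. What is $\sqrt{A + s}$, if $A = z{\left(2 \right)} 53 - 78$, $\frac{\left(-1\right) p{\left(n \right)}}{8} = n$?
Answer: $\sqrt{-979 + 54 i \sqrt{17}} \approx 3.5354 + 31.488 i$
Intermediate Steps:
$p{\left(n \right)} = - 8 n$
$z{\left(Q \right)} = -1 - 8 Q$ ($z{\left(Q \right)} = - 8 Q - 1 = -1 - 8 Q$)
$A = -979$ ($A = \left(-1 - 16\right) 53 - 78 = \left(-17\right) 53 - 78 = -901 - 78 = -979$)
$s = 54 i \sqrt{17}$ ($s = - 6 \sqrt{-17} \left(-9\right) = - 6 i \sqrt{17} \left(-9\right) = 54 i \sqrt{17} \approx 222.65 i$)
$\sqrt{A + s} = \sqrt{-979 + 54 i \sqrt{17}}$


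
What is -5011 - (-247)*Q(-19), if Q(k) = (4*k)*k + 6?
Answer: 353139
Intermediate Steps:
Q(k) = 6 + 4*k² (Q(k) = 4*k² + 6 = 6 + 4*k²)
-5011 - (-247)*Q(-19) = -5011 - (-247)*(6 + 4*(-19)²) = -5011 - (-247)*(6 + 4*361) = -5011 - (-247)*(6 + 1444) = -5011 - (-247)*1450 = -5011 - 1*(-358150) = -5011 + 358150 = 353139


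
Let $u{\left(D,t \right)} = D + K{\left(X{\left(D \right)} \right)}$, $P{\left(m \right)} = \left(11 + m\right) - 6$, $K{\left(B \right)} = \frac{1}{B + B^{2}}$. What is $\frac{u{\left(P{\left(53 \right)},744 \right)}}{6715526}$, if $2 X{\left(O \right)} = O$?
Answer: $\frac{50461}{5842507620} \approx 8.6369 \cdot 10^{-6}$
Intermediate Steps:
$X{\left(O \right)} = \frac{O}{2}$
$P{\left(m \right)} = 5 + m$
$u{\left(D,t \right)} = D + \frac{2}{D \left(1 + \frac{D}{2}\right)}$ ($u{\left(D,t \right)} = D + \frac{1}{\frac{D}{2} \left(1 + \frac{D}{2}\right)} = D + \frac{2 \frac{1}{D}}{1 + \frac{D}{2}} = D + \frac{2}{D \left(1 + \frac{D}{2}\right)}$)
$\frac{u{\left(P{\left(53 \right)},744 \right)}}{6715526} = \frac{\frac{1}{5 + 53} \frac{1}{2 + \left(5 + 53\right)} \left(4 + \left(5 + 53\right)^{2} \left(2 + \left(5 + 53\right)\right)\right)}{6715526} = \frac{4 + 58^{2} \left(2 + 58\right)}{58 \left(2 + 58\right)} \frac{1}{6715526} = \frac{4 + 3364 \cdot 60}{58 \cdot 60} \cdot \frac{1}{6715526} = \frac{1}{58} \cdot \frac{1}{60} \left(4 + 201840\right) \frac{1}{6715526} = \frac{1}{58} \cdot \frac{1}{60} \cdot 201844 \cdot \frac{1}{6715526} = \frac{50461}{870} \cdot \frac{1}{6715526} = \frac{50461}{5842507620}$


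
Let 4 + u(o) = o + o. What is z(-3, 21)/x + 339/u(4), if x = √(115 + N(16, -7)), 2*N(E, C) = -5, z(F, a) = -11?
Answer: 339/4 - 11*√2/15 ≈ 83.713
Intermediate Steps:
u(o) = -4 + 2*o (u(o) = -4 + (o + o) = -4 + 2*o)
N(E, C) = -5/2 (N(E, C) = (½)*(-5) = -5/2)
x = 15*√2/2 (x = √(115 - 5/2) = √(225/2) = 15*√2/2 ≈ 10.607)
z(-3, 21)/x + 339/u(4) = -11*√2/15 + 339/(-4 + 2*4) = -11*√2/15 + 339/(-4 + 8) = -11*√2/15 + 339/4 = 339/4 - 11*√2/15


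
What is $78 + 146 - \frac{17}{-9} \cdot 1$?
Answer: $\frac{3184}{9} \approx 353.78$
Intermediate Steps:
$78 + 146 - \frac{17}{-9} \cdot 1 = 78 + 146 \left(-17\right) \left(- \frac{1}{9}\right) 1 = 78 + 146 \cdot \frac{17}{9} \cdot 1 = 78 + 146 \cdot \frac{17}{9} = 78 + \frac{2482}{9} = \frac{3184}{9}$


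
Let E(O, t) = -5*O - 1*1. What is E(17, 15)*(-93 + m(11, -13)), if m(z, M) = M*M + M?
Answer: -5418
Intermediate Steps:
E(O, t) = -1 - 5*O (E(O, t) = -5*O - 1 = -1 - 5*O)
m(z, M) = M + M² (m(z, M) = M² + M = M + M²)
E(17, 15)*(-93 + m(11, -13)) = (-1 - 5*17)*(-93 - 13*(1 - 13)) = (-1 - 85)*(-93 - 13*(-12)) = -86*(-93 + 156) = -86*63 = -5418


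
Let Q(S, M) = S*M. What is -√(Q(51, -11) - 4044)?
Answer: -I*√4605 ≈ -67.86*I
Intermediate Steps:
Q(S, M) = M*S
-√(Q(51, -11) - 4044) = -√(-11*51 - 4044) = -√(-561 - 4044) = -√(-4605) = -I*√4605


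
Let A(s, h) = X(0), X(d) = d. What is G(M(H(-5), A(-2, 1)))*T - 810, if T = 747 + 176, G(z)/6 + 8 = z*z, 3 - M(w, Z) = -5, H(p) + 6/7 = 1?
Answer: 309318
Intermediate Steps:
A(s, h) = 0
H(p) = 1/7 (H(p) = -6/7 + 1 = 1/7)
M(w, Z) = 8 (M(w, Z) = 3 - 1*(-5) = 3 + 5 = 8)
G(z) = -48 + 6*z**2 (G(z) = -48 + 6*(z*z) = -48 + 6*z**2)
T = 923
G(M(H(-5), A(-2, 1)))*T - 810 = (-48 + 6*8**2)*923 - 810 = (-48 + 6*64)*923 - 810 = (-48 + 384)*923 - 810 = 336*923 - 810 = 310128 - 810 = 309318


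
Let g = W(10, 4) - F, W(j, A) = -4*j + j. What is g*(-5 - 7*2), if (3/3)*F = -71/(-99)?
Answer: 57779/99 ≈ 583.63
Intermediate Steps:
W(j, A) = -3*j
F = 71/99 (F = -71/(-99) = -71*(-1/99) = 71/99 ≈ 0.71717)
g = -3041/99 (g = -3*10 - 1*71/99 = -30 - 71/99 = -3041/99 ≈ -30.717)
g*(-5 - 7*2) = -3041*(-5 - 7*2)/99 = -3041*(-5 - 14)/99 = -3041/99*(-19) = 57779/99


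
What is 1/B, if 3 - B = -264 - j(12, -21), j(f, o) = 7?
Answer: 1/274 ≈ 0.0036496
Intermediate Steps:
B = 274 (B = 3 - (-264 - 1*7) = 3 - (-264 - 7) = 3 - 1*(-271) = 3 + 271 = 274)
1/B = 1/274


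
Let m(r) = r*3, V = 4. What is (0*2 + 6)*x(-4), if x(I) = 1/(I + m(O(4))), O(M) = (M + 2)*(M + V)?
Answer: 3/70 ≈ 0.042857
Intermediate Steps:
O(M) = (2 + M)*(4 + M) (O(M) = (M + 2)*(M + 4) = (2 + M)*(4 + M))
m(r) = 3*r
x(I) = 1/(144 + I) (x(I) = 1/(I + 3*(8 + 4² + 6*4)) = 1/(I + 3*(8 + 16 + 24)) = 1/(I + 3*48) = 1/(I + 144) = 1/(144 + I))
(0*2 + 6)*x(-4) = (0*2 + 6)/(144 - 4) = (0 + 6)/140 = 6*(1/140) = 3/70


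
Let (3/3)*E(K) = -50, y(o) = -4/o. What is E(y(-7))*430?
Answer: -21500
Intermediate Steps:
E(K) = -50
E(y(-7))*430 = -50*430 = -21500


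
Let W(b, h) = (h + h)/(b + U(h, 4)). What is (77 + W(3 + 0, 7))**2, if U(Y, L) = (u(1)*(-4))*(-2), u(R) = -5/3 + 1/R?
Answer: 5041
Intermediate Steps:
u(R) = -5/3 + 1/R (u(R) = -5*1/3 + 1/R = -5/3 + 1/R)
U(Y, L) = -16/3 (U(Y, L) = ((-5/3 + 1/1)*(-4))*(-2) = ((-5/3 + 1)*(-4))*(-2) = -2/3*(-4)*(-2) = (8/3)*(-2) = -16/3)
W(b, h) = 2*h/(-16/3 + b) (W(b, h) = (h + h)/(b - 16/3) = (2*h)/(-16/3 + b) = 2*h/(-16/3 + b))
(77 + W(3 + 0, 7))**2 = (77 + 6*7/(-16 + 3*(3 + 0)))**2 = (77 + 6*7/(-16 + 3*3))**2 = (77 + 6*7/(-16 + 9))**2 = (77 + 6*7/(-7))**2 = (77 + 6*7*(-1/7))**2 = (77 - 6)**2 = 71**2 = 5041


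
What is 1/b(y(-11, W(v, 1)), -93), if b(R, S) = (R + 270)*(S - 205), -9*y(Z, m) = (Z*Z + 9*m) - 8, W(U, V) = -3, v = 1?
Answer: -9/698512 ≈ -1.2885e-5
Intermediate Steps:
y(Z, m) = 8/9 - m - Z**2/9 (y(Z, m) = -((Z*Z + 9*m) - 8)/9 = -((Z**2 + 9*m) - 8)/9 = -(-8 + Z**2 + 9*m)/9 = 8/9 - m - Z**2/9)
b(R, S) = (-205 + S)*(270 + R) (b(R, S) = (270 + R)*(-205 + S) = (-205 + S)*(270 + R))
1/b(y(-11, W(v, 1)), -93) = 1/(-55350 - 205*(8/9 - 1*(-3) - 1/9*(-11)**2) + 270*(-93) + (8/9 - 1*(-3) - 1/9*(-11)**2)*(-93)) = 1/(-55350 - 205*(8/9 + 3 - 1/9*121) - 25110 + (8/9 + 3 - 1/9*121)*(-93)) = 1/(-55350 - 205*(8/9 + 3 - 121/9) - 25110 + (8/9 + 3 - 121/9)*(-93)) = 1/(-55350 - 205*(-86/9) - 25110 - 86/9*(-93)) = 1/(-55350 + 17630/9 - 25110 + 2666/3) = 1/(-698512/9) = -9/698512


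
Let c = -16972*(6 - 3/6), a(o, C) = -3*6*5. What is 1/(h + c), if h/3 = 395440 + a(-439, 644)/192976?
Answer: 96488/105458875177 ≈ 9.1494e-7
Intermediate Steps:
a(o, C) = -90 (a(o, C) = -18*5 = -90)
c = -93346 (c = -16972*(6 - 3*1/6) = -16972*(6 - 1/2) = -16972*11/2 = -93346)
h = 114465644025/96488 (h = 3*(395440 - 90/192976) = 3*(395440 - 90*1/192976) = 3*(395440 - 45/96488) = 3*(38155214675/96488) = 114465644025/96488 ≈ 1.1863e+6)
1/(h + c) = 1/(114465644025/96488 - 93346) = 1/(105458875177/96488) = 96488/105458875177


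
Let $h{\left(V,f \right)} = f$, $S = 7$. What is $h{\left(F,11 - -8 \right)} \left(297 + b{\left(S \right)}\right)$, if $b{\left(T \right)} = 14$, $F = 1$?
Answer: $5909$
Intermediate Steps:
$h{\left(F,11 - -8 \right)} \left(297 + b{\left(S \right)}\right) = \left(11 - -8\right) \left(297 + 14\right) = \left(11 + 8\right) 311 = 19 \cdot 311 = 5909$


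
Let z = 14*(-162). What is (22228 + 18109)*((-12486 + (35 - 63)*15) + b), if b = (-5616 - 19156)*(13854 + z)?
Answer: -11577578097426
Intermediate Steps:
z = -2268
b = -287008392 (b = (-5616 - 19156)*(13854 - 2268) = -24772*11586 = -287008392)
(22228 + 18109)*((-12486 + (35 - 63)*15) + b) = (22228 + 18109)*((-12486 + (35 - 63)*15) - 287008392) = 40337*((-12486 - 28*15) - 287008392) = 40337*((-12486 - 420) - 287008392) = 40337*(-12906 - 287008392) = 40337*(-287021298) = -11577578097426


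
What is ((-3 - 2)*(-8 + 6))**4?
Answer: 10000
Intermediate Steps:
((-3 - 2)*(-8 + 6))**4 = (-5*(-2))**4 = 10**4 = 10000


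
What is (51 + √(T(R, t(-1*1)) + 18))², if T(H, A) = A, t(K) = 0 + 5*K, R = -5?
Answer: (51 + √13)² ≈ 2981.8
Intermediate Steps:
t(K) = 5*K
(51 + √(T(R, t(-1*1)) + 18))² = (51 + √(5*(-1*1) + 18))² = (51 + √(5*(-1) + 18))² = (51 + √(-5 + 18))² = (51 + √13)²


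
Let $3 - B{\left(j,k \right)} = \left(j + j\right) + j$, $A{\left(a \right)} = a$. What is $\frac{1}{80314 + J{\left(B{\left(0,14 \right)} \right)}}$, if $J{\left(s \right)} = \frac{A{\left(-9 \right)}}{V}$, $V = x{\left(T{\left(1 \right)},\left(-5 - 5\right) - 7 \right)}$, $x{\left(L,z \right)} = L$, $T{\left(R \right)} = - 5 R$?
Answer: $\frac{5}{401579} \approx 1.2451 \cdot 10^{-5}$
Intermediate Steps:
$V = -5$ ($V = \left(-5\right) 1 = -5$)
$B{\left(j,k \right)} = 3 - 3 j$ ($B{\left(j,k \right)} = 3 - \left(\left(j + j\right) + j\right) = 3 - \left(2 j + j\right) = 3 - 3 j$)
$J{\left(s \right)} = \frac{9}{5}$ ($J{\left(s \right)} = - \frac{9}{-5} = \left(-9\right) \left(- \frac{1}{5}\right) = \frac{9}{5}$)
$\frac{1}{80314 + J{\left(B{\left(0,14 \right)} \right)}} = \frac{1}{80314 + \frac{9}{5}} = \frac{1}{\frac{401579}{5}} = \frac{5}{401579}$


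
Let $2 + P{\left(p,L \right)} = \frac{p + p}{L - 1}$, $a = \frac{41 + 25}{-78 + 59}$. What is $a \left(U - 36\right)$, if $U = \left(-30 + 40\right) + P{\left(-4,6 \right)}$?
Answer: $\frac{9768}{95} \approx 102.82$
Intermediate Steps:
$a = - \frac{66}{19}$ ($a = \frac{66}{-19} = 66 \left(- \frac{1}{19}\right) = - \frac{66}{19} \approx -3.4737$)
$P{\left(p,L \right)} = -2 + \frac{2 p}{-1 + L}$ ($P{\left(p,L \right)} = -2 + \frac{p + p}{L - 1} = -2 + \frac{2 p}{-1 + L}$)
$U = \frac{32}{5}$ ($U = \left(-30 + 40\right) + \frac{2 \left(1 - 4 - 6\right)}{-1 + 6} = 10 + \frac{2 \left(1 - 4 - 6\right)}{5} = 10 + 2 \cdot \frac{1}{5} \left(-9\right) = 10 - \frac{18}{5} = \frac{32}{5} \approx 6.4$)
$a \left(U - 36\right) = - \frac{66 \left(\frac{32}{5} - 36\right)}{19} = \left(- \frac{66}{19}\right) \left(- \frac{148}{5}\right) = \frac{9768}{95}$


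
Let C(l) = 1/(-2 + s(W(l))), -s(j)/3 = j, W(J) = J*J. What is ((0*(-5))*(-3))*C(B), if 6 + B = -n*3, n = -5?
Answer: 0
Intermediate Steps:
W(J) = J²
s(j) = -3*j
B = 9 (B = -6 - 1*(-5)*3 = -6 + 5*3 = -6 + 15 = 9)
C(l) = 1/(-2 - 3*l²)
((0*(-5))*(-3))*C(B) = ((0*(-5))*(-3))*(-1/(2 + 3*9²)) = (0*(-3))*(-1/(2 + 3*81)) = 0*(-1/(2 + 243)) = 0*(-1/245) = 0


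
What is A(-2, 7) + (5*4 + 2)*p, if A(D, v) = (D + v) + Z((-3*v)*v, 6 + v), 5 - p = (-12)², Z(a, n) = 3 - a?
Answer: -2903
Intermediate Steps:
p = -139 (p = 5 - 1*(-12)² = 5 - 1*144 = 5 - 144 = -139)
A(D, v) = 3 + D + v + 3*v² (A(D, v) = (D + v) + (3 - (-3*v)*v) = (D + v) + (3 - (-3)*v²) = (D + v) + (3 + 3*v²) = 3 + D + v + 3*v²)
A(-2, 7) + (5*4 + 2)*p = (3 - 2 + 7 + 3*7²) + (5*4 + 2)*(-139) = (3 - 2 + 7 + 3*49) + (20 + 2)*(-139) = (3 - 2 + 7 + 147) + 22*(-139) = 155 - 3058 = -2903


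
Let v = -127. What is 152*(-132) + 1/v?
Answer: -2548129/127 ≈ -20064.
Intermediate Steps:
152*(-132) + 1/v = 152*(-132) + 1/(-127) = -20064 - 1/127 = -2548129/127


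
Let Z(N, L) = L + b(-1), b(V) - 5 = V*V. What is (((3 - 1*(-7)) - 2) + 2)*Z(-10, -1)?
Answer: 50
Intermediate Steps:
b(V) = 5 + V² (b(V) = 5 + V*V = 5 + V²)
Z(N, L) = 6 + L (Z(N, L) = L + (5 + (-1)²) = L + (5 + 1) = L + 6 = 6 + L)
(((3 - 1*(-7)) - 2) + 2)*Z(-10, -1) = (((3 - 1*(-7)) - 2) + 2)*(6 - 1) = (((3 + 7) - 2) + 2)*5 = ((10 - 2) + 2)*5 = (8 + 2)*5 = 10*5 = 50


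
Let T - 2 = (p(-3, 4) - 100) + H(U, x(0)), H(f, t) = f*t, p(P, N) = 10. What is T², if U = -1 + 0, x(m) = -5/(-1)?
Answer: 8649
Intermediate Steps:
x(m) = 5 (x(m) = -5*(-1) = 5)
U = -1
T = -93 (T = 2 + ((10 - 100) - 1*5) = 2 + (-90 - 5) = 2 - 95 = -93)
T² = (-93)² = 8649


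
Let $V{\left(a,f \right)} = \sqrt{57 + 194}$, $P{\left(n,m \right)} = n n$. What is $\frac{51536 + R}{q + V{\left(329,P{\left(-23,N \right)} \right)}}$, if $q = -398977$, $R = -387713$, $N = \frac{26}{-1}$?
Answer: $\frac{134126890929}{159182646278} + \frac{336177 \sqrt{251}}{159182646278} \approx 0.84263$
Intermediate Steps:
$N = -26$ ($N = 26 \left(-1\right) = -26$)
$P{\left(n,m \right)} = n^{2}$
$V{\left(a,f \right)} = \sqrt{251}$
$\frac{51536 + R}{q + V{\left(329,P{\left(-23,N \right)} \right)}} = \frac{51536 - 387713}{-398977 + \sqrt{251}} = - \frac{336177}{-398977 + \sqrt{251}}$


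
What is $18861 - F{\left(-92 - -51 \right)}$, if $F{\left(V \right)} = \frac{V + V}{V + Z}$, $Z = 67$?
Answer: $\frac{245234}{13} \approx 18864.0$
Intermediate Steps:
$F{\left(V \right)} = \frac{2 V}{67 + V}$ ($F{\left(V \right)} = \frac{V + V}{V + 67} = \frac{2 V}{67 + V}$)
$18861 - F{\left(-92 - -51 \right)} = 18861 - \frac{2 \left(-92 - -51\right)}{67 - 41} = 18861 - \frac{2 \left(-92 + 51\right)}{67 + \left(-92 + 51\right)} = 18861 - 2 \left(-41\right) \frac{1}{67 - 41} = 18861 - 2 \left(-41\right) \frac{1}{26} = 18861 - - \frac{41}{13} = 18861 + \frac{41}{13} = \frac{245234}{13}$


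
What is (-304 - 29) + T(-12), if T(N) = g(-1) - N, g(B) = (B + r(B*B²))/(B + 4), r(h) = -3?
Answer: -967/3 ≈ -322.33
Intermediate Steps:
g(B) = (-3 + B)/(4 + B) (g(B) = (B - 3)/(B + 4) = (-3 + B)/(4 + B))
T(N) = -4/3 - N (T(N) = (-3 - 1)/(4 - 1) - N = -4/3 - N)
(-304 - 29) + T(-12) = (-304 - 29) + (-4/3 - 1*(-12)) = -333 + (-4/3 + 12) = -333 + 32/3 = -967/3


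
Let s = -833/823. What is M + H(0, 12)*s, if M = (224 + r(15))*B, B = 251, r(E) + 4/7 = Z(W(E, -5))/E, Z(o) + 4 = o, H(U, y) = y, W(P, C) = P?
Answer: 4861059121/86415 ≈ 56253.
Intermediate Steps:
s = -833/823 (s = -833*1/823 = -833/823 ≈ -1.0121)
Z(o) = -4 + o
r(E) = -4/7 + (-4 + E)/E
M = 5907787/105 (M = (224 + (3/7 - 4/15))*251 = (224 + 17/105)*251 = (23537/105)*251 = 5907787/105 ≈ 56265.)
M + H(0, 12)*s = 5907787/105 + 12*(-833/823) = 5907787/105 - 9996/823 = 4861059121/86415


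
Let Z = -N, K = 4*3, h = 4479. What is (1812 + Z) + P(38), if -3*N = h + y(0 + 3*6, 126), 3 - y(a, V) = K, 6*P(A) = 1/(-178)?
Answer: 3526535/1068 ≈ 3302.0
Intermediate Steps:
K = 12
P(A) = -1/1068 (P(A) = (⅙)/(-178) = (⅙)*(-1/178) = -1/1068)
y(a, V) = -9 (y(a, V) = 3 - 1*12 = 3 - 12 = -9)
N = -1490 (N = -(4479 - 9)/3 = -⅓*4470 = -1490)
Z = 1490 (Z = -1*(-1490) = 1490)
(1812 + Z) + P(38) = (1812 + 1490) - 1/1068 = 3302 - 1/1068 = 3526535/1068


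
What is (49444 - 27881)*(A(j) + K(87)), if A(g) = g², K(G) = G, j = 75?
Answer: 123167856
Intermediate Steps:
(49444 - 27881)*(A(j) + K(87)) = (49444 - 27881)*(75² + 87) = 21563*(5625 + 87) = 21563*5712 = 123167856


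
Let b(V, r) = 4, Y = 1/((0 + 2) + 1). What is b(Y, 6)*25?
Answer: 100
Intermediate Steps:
Y = ⅓ (Y = 1/(2 + 1) = 1/3 = ⅓ ≈ 0.33333)
b(Y, 6)*25 = 4*25 = 100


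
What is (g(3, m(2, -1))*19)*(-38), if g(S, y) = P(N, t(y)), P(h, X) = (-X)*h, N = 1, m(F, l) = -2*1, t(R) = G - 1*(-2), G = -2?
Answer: 0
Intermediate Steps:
t(R) = 0 (t(R) = -2 - 1*(-2) = -2 + 2 = 0)
m(F, l) = -2
P(h, X) = -X*h
g(S, y) = 0 (g(S, y) = -1*0*1 = 0)
(g(3, m(2, -1))*19)*(-38) = (0*19)*(-38) = 0*(-38) = 0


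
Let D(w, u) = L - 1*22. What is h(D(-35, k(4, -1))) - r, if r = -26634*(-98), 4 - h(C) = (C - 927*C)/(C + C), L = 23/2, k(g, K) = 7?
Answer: -2609665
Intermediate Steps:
L = 23/2 (L = 23*(½) = 23/2 ≈ 11.500)
D(w, u) = -21/2 (D(w, u) = 23/2 - 1*22 = 23/2 - 22 = -21/2)
h(C) = 467 (h(C) = 4 - (C - 927*C)/(C + C) = 4 - (-926*C)/(2*C) = 4 - (-926*C)*1/(2*C) = 4 - 1*(-463) = 4 + 463 = 467)
r = 2610132
h(D(-35, k(4, -1))) - r = 467 - 1*2610132 = 467 - 2610132 = -2609665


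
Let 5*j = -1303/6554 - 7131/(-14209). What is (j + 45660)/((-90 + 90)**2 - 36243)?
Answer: -21260645166047/16875789309990 ≈ -1.2598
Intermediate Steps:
j = 28222247/465628930 (j = (-1303/6554 - 7131/(-14209))/5 = (-1303*1/6554 - 7131*(-1/14209))/5 = (-1303/6554 + 7131/14209)/5 = (1/5)*(28222247/93125786) = 28222247/465628930 ≈ 0.060611)
(j + 45660)/((-90 + 90)**2 - 36243) = (28222247/465628930 + 45660)/((-90 + 90)**2 - 36243) = 21260645166047/(465628930*(0**2 - 36243)) = 21260645166047/(465628930*(0 - 36243)) = (21260645166047/465628930)/(-36243) = (21260645166047/465628930)*(-1/36243) = -21260645166047/16875789309990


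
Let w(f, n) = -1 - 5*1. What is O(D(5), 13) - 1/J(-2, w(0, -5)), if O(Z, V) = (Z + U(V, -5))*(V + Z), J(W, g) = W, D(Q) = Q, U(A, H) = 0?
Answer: 181/2 ≈ 90.500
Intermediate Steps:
w(f, n) = -6 (w(f, n) = -1 - 5 = -6)
O(Z, V) = Z*(V + Z) (O(Z, V) = (Z + 0)*(V + Z) = Z*(V + Z))
O(D(5), 13) - 1/J(-2, w(0, -5)) = 5*(13 + 5) - 1/(-2) = 5*18 - 1*(-1/2) = 90 + 1/2 = 181/2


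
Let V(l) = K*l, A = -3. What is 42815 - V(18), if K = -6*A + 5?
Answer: 42401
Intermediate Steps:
K = 23 (K = -6*(-3) + 5 = 18 + 5 = 23)
V(l) = 23*l
42815 - V(18) = 42815 - 23*18 = 42815 - 1*414 = 42815 - 414 = 42401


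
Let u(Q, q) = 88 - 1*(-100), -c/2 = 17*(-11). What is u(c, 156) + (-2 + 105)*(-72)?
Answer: -7228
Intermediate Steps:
c = 374 (c = -34*(-11) = -2*(-187) = 374)
u(Q, q) = 188 (u(Q, q) = 88 + 100 = 188)
u(c, 156) + (-2 + 105)*(-72) = 188 + (-2 + 105)*(-72) = 188 + 103*(-72) = 188 - 7416 = -7228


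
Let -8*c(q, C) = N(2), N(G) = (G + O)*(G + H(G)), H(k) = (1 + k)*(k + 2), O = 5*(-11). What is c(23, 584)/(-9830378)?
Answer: -371/39321512 ≈ -9.4350e-6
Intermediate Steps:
O = -55
H(k) = (1 + k)*(2 + k)
N(G) = (-55 + G)*(2 + G² + 4*G) (N(G) = (G - 55)*(G + (2 + G² + 3*G)) = (-55 + G)*(2 + G² + 4*G))
c(q, C) = 371/4 (c(q, C) = -(-110 + 2³ - 218*2 - 51*2²)/8 = -(-110 + 8 - 436 - 51*4)/8 = -(-110 + 8 - 436 - 204)/8 = -⅛*(-742) = 371/4)
c(23, 584)/(-9830378) = (371/4)/(-9830378) = (371/4)*(-1/9830378) = -371/39321512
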